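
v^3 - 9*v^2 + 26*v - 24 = (v - 4)*(v - 3)*(v - 2)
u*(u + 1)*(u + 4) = u^3 + 5*u^2 + 4*u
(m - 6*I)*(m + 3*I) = m^2 - 3*I*m + 18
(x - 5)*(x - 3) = x^2 - 8*x + 15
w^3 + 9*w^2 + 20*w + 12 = (w + 1)*(w + 2)*(w + 6)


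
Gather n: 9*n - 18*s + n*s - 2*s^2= n*(s + 9) - 2*s^2 - 18*s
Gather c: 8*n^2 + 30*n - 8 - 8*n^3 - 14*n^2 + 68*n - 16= -8*n^3 - 6*n^2 + 98*n - 24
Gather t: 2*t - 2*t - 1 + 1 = 0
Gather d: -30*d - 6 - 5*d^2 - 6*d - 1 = -5*d^2 - 36*d - 7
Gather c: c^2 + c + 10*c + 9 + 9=c^2 + 11*c + 18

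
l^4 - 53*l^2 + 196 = (l - 7)*(l - 2)*(l + 2)*(l + 7)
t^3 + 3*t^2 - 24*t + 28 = (t - 2)^2*(t + 7)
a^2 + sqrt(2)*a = a*(a + sqrt(2))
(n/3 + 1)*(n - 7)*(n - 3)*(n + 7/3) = n^4/3 - 14*n^3/9 - 76*n^2/9 + 14*n + 49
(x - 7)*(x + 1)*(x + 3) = x^3 - 3*x^2 - 25*x - 21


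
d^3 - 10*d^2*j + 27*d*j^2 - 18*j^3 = (d - 6*j)*(d - 3*j)*(d - j)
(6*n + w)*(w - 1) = 6*n*w - 6*n + w^2 - w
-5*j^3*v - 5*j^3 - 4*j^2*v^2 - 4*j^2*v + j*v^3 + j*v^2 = (-5*j + v)*(j + v)*(j*v + j)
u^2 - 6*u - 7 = (u - 7)*(u + 1)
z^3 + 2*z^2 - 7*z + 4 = (z - 1)^2*(z + 4)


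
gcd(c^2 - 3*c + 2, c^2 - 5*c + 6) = c - 2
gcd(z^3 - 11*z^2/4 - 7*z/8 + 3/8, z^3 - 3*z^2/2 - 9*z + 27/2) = z - 3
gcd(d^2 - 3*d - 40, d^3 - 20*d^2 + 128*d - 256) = d - 8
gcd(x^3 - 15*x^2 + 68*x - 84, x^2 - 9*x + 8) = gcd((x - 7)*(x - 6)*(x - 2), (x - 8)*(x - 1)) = 1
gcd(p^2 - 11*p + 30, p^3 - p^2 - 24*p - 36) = p - 6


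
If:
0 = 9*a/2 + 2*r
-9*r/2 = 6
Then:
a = 16/27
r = -4/3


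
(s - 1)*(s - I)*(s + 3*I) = s^3 - s^2 + 2*I*s^2 + 3*s - 2*I*s - 3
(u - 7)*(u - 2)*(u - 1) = u^3 - 10*u^2 + 23*u - 14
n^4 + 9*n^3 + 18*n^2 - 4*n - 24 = (n - 1)*(n + 2)^2*(n + 6)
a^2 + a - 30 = (a - 5)*(a + 6)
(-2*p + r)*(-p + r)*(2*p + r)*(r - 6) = 4*p^3*r - 24*p^3 - 4*p^2*r^2 + 24*p^2*r - p*r^3 + 6*p*r^2 + r^4 - 6*r^3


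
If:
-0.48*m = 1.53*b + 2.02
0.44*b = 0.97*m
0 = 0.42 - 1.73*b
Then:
No Solution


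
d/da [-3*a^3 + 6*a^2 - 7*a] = -9*a^2 + 12*a - 7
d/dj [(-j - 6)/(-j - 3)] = -3/(j + 3)^2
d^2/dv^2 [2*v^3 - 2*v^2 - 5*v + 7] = 12*v - 4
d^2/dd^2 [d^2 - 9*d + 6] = 2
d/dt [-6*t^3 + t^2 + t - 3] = -18*t^2 + 2*t + 1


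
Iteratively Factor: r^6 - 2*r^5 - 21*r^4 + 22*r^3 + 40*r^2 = (r)*(r^5 - 2*r^4 - 21*r^3 + 22*r^2 + 40*r) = r^2*(r^4 - 2*r^3 - 21*r^2 + 22*r + 40) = r^2*(r + 4)*(r^3 - 6*r^2 + 3*r + 10) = r^2*(r - 2)*(r + 4)*(r^2 - 4*r - 5) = r^2*(r - 2)*(r + 1)*(r + 4)*(r - 5)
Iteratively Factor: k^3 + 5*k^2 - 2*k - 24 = (k - 2)*(k^2 + 7*k + 12) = (k - 2)*(k + 4)*(k + 3)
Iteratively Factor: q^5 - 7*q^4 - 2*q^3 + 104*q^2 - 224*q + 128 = (q - 2)*(q^4 - 5*q^3 - 12*q^2 + 80*q - 64) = (q - 4)*(q - 2)*(q^3 - q^2 - 16*q + 16) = (q - 4)*(q - 2)*(q + 4)*(q^2 - 5*q + 4) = (q - 4)^2*(q - 2)*(q + 4)*(q - 1)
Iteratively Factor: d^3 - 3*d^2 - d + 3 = (d + 1)*(d^2 - 4*d + 3) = (d - 1)*(d + 1)*(d - 3)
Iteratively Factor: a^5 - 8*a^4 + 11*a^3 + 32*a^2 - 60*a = (a)*(a^4 - 8*a^3 + 11*a^2 + 32*a - 60) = a*(a - 5)*(a^3 - 3*a^2 - 4*a + 12) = a*(a - 5)*(a - 2)*(a^2 - a - 6) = a*(a - 5)*(a - 3)*(a - 2)*(a + 2)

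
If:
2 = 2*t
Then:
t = 1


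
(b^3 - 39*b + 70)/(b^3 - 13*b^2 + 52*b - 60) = (b + 7)/(b - 6)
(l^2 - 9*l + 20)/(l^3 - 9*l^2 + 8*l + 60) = (l - 4)/(l^2 - 4*l - 12)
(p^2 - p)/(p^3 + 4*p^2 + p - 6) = p/(p^2 + 5*p + 6)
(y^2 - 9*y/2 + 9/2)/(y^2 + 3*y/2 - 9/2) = (y - 3)/(y + 3)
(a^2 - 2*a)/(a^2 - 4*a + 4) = a/(a - 2)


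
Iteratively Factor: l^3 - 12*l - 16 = (l + 2)*(l^2 - 2*l - 8) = (l - 4)*(l + 2)*(l + 2)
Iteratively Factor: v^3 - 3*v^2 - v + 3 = (v + 1)*(v^2 - 4*v + 3) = (v - 1)*(v + 1)*(v - 3)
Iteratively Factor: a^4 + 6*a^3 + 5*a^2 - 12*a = (a - 1)*(a^3 + 7*a^2 + 12*a) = (a - 1)*(a + 4)*(a^2 + 3*a) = a*(a - 1)*(a + 4)*(a + 3)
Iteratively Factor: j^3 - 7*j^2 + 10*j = (j - 5)*(j^2 - 2*j) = j*(j - 5)*(j - 2)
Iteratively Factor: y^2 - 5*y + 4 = (y - 1)*(y - 4)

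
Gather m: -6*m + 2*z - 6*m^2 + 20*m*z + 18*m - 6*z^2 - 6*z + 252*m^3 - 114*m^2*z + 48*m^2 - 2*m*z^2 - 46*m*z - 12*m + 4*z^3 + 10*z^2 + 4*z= 252*m^3 + m^2*(42 - 114*z) + m*(-2*z^2 - 26*z) + 4*z^3 + 4*z^2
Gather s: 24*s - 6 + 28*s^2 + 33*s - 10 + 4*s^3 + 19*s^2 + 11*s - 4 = 4*s^3 + 47*s^2 + 68*s - 20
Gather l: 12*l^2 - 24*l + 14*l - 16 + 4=12*l^2 - 10*l - 12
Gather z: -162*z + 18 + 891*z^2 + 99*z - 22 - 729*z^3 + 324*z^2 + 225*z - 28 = -729*z^3 + 1215*z^2 + 162*z - 32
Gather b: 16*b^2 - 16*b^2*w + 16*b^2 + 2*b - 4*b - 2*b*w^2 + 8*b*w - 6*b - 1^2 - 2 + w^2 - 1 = b^2*(32 - 16*w) + b*(-2*w^2 + 8*w - 8) + w^2 - 4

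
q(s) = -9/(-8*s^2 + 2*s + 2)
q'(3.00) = -0.10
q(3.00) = 0.14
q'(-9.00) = 0.00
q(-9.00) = 0.01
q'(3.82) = -0.05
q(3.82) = 0.08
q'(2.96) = -0.11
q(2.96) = 0.14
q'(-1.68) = 0.45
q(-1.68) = 0.38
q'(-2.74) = 0.10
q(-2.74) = 0.14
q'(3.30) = -0.07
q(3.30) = 0.11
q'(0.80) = -42.07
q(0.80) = 5.92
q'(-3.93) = 0.03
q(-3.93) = 0.07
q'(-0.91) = 3.59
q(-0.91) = 1.40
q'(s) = -9*(16*s - 2)/(-8*s^2 + 2*s + 2)^2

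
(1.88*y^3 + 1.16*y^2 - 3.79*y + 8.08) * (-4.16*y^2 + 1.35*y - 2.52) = -7.8208*y^5 - 2.2876*y^4 + 12.5948*y^3 - 41.6525*y^2 + 20.4588*y - 20.3616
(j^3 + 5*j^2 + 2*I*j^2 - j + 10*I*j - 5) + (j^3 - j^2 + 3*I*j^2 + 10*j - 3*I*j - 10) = 2*j^3 + 4*j^2 + 5*I*j^2 + 9*j + 7*I*j - 15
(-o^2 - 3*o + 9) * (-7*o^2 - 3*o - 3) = 7*o^4 + 24*o^3 - 51*o^2 - 18*o - 27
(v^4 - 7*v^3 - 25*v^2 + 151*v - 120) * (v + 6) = v^5 - v^4 - 67*v^3 + v^2 + 786*v - 720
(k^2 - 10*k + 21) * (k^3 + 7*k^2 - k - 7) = k^5 - 3*k^4 - 50*k^3 + 150*k^2 + 49*k - 147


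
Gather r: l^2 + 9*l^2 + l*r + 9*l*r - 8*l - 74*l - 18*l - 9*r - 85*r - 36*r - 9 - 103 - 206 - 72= 10*l^2 - 100*l + r*(10*l - 130) - 390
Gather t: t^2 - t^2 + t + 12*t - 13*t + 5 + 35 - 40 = 0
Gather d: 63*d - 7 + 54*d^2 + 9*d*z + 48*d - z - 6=54*d^2 + d*(9*z + 111) - z - 13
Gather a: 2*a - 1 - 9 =2*a - 10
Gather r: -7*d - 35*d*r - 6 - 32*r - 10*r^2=-7*d - 10*r^2 + r*(-35*d - 32) - 6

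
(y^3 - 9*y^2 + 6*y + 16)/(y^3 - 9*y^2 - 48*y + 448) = (y^2 - y - 2)/(y^2 - y - 56)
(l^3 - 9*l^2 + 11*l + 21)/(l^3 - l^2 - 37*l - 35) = (l - 3)/(l + 5)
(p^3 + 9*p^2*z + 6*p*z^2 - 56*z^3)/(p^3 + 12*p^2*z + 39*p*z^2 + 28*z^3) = (p - 2*z)/(p + z)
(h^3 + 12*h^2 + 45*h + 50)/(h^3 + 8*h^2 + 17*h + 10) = (h + 5)/(h + 1)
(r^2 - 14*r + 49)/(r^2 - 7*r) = (r - 7)/r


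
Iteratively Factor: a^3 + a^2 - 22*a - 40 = (a - 5)*(a^2 + 6*a + 8) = (a - 5)*(a + 4)*(a + 2)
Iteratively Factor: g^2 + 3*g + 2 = (g + 1)*(g + 2)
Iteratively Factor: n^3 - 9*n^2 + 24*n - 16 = (n - 4)*(n^2 - 5*n + 4) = (n - 4)*(n - 1)*(n - 4)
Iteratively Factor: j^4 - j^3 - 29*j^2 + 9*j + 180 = (j + 4)*(j^3 - 5*j^2 - 9*j + 45) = (j - 5)*(j + 4)*(j^2 - 9) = (j - 5)*(j + 3)*(j + 4)*(j - 3)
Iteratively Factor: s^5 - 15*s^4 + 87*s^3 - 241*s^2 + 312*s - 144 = (s - 3)*(s^4 - 12*s^3 + 51*s^2 - 88*s + 48) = (s - 3)^2*(s^3 - 9*s^2 + 24*s - 16) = (s - 3)^2*(s - 1)*(s^2 - 8*s + 16) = (s - 4)*(s - 3)^2*(s - 1)*(s - 4)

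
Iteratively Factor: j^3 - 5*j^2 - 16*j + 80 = (j - 4)*(j^2 - j - 20) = (j - 4)*(j + 4)*(j - 5)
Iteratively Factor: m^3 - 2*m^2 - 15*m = (m + 3)*(m^2 - 5*m) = (m - 5)*(m + 3)*(m)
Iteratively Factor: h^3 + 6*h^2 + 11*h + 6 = (h + 1)*(h^2 + 5*h + 6) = (h + 1)*(h + 2)*(h + 3)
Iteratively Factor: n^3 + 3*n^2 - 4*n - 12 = (n + 2)*(n^2 + n - 6) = (n + 2)*(n + 3)*(n - 2)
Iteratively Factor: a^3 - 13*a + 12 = (a - 3)*(a^2 + 3*a - 4) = (a - 3)*(a - 1)*(a + 4)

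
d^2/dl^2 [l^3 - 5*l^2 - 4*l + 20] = 6*l - 10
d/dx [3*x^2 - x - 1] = 6*x - 1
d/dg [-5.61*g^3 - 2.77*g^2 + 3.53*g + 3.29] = -16.83*g^2 - 5.54*g + 3.53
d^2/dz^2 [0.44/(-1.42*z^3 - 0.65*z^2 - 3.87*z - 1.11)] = ((3.7488*z + 0.572)*(1.42*z^3 + 0.65*z^2 + 3.87*z + 1.11) - 0.44*(4.26*z^2 + 1.3*z + 3.87)*(8.52*z^2 + 2.6*z + 7.74))/(1.42*z^3 + 0.65*z^2 + 3.87*z + 1.11)^3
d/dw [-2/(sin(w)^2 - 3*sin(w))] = 2*(2*sin(w) - 3)*cos(w)/((sin(w) - 3)^2*sin(w)^2)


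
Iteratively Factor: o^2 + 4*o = (o)*(o + 4)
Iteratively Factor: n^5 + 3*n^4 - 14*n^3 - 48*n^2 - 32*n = (n - 4)*(n^4 + 7*n^3 + 14*n^2 + 8*n) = n*(n - 4)*(n^3 + 7*n^2 + 14*n + 8) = n*(n - 4)*(n + 1)*(n^2 + 6*n + 8) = n*(n - 4)*(n + 1)*(n + 2)*(n + 4)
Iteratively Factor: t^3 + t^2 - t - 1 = (t + 1)*(t^2 - 1) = (t + 1)^2*(t - 1)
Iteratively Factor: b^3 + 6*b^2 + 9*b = (b + 3)*(b^2 + 3*b) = (b + 3)^2*(b)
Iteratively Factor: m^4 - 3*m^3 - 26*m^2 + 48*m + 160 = (m + 2)*(m^3 - 5*m^2 - 16*m + 80) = (m + 2)*(m + 4)*(m^2 - 9*m + 20) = (m - 5)*(m + 2)*(m + 4)*(m - 4)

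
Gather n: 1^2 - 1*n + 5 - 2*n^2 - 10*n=-2*n^2 - 11*n + 6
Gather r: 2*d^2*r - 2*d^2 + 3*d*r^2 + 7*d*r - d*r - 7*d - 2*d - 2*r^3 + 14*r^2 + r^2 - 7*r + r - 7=-2*d^2 - 9*d - 2*r^3 + r^2*(3*d + 15) + r*(2*d^2 + 6*d - 6) - 7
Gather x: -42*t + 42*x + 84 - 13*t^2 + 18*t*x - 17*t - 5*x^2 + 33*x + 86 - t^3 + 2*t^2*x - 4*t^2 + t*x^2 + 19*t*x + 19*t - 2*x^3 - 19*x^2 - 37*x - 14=-t^3 - 17*t^2 - 40*t - 2*x^3 + x^2*(t - 24) + x*(2*t^2 + 37*t + 38) + 156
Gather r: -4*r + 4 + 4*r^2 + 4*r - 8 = 4*r^2 - 4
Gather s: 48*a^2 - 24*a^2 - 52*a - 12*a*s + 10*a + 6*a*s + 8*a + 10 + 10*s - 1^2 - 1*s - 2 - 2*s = 24*a^2 - 34*a + s*(7 - 6*a) + 7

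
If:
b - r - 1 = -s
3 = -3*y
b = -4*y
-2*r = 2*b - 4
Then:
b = 4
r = -2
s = -5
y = -1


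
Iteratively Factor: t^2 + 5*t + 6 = (t + 3)*(t + 2)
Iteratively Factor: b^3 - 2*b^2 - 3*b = (b + 1)*(b^2 - 3*b) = b*(b + 1)*(b - 3)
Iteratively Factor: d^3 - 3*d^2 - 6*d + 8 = (d - 1)*(d^2 - 2*d - 8) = (d - 4)*(d - 1)*(d + 2)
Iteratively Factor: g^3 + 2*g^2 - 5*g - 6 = (g + 1)*(g^2 + g - 6) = (g - 2)*(g + 1)*(g + 3)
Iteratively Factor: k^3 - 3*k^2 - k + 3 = (k - 1)*(k^2 - 2*k - 3) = (k - 3)*(k - 1)*(k + 1)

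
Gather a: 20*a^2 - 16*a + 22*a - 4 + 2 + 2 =20*a^2 + 6*a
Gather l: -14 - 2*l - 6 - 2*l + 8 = -4*l - 12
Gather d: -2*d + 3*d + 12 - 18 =d - 6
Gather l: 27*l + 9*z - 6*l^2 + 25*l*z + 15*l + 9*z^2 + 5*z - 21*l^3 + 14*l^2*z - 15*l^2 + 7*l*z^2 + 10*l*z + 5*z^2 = -21*l^3 + l^2*(14*z - 21) + l*(7*z^2 + 35*z + 42) + 14*z^2 + 14*z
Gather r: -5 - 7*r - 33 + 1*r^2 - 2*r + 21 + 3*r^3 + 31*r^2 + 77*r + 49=3*r^3 + 32*r^2 + 68*r + 32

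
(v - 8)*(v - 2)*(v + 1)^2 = v^4 - 8*v^3 - 3*v^2 + 22*v + 16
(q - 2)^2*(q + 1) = q^3 - 3*q^2 + 4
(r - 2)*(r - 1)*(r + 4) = r^3 + r^2 - 10*r + 8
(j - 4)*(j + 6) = j^2 + 2*j - 24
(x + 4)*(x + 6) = x^2 + 10*x + 24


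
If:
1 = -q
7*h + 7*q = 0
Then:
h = 1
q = -1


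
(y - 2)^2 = y^2 - 4*y + 4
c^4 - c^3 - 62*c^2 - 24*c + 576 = (c - 8)*(c - 3)*(c + 4)*(c + 6)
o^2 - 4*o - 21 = (o - 7)*(o + 3)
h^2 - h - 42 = (h - 7)*(h + 6)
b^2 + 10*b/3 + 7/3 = (b + 1)*(b + 7/3)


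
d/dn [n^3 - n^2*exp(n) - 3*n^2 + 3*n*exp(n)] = -n^2*exp(n) + 3*n^2 + n*exp(n) - 6*n + 3*exp(n)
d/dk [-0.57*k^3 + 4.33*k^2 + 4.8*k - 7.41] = -1.71*k^2 + 8.66*k + 4.8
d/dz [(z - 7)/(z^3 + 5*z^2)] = (z*(z + 5) - (z - 7)*(3*z + 10))/(z^3*(z + 5)^2)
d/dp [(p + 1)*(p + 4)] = 2*p + 5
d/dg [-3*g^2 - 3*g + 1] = -6*g - 3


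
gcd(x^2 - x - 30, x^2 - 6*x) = x - 6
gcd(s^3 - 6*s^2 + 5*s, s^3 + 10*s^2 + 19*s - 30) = s - 1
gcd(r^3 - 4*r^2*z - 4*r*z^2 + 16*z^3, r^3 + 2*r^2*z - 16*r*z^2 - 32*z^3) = -r^2 + 2*r*z + 8*z^2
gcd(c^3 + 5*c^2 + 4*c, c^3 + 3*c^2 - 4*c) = c^2 + 4*c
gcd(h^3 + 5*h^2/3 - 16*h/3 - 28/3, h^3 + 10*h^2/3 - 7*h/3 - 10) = h + 2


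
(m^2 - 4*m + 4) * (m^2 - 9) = m^4 - 4*m^3 - 5*m^2 + 36*m - 36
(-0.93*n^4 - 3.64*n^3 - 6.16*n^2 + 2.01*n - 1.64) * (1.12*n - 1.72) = -1.0416*n^5 - 2.4772*n^4 - 0.638400000000001*n^3 + 12.8464*n^2 - 5.294*n + 2.8208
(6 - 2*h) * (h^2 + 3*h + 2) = -2*h^3 + 14*h + 12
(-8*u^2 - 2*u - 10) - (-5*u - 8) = -8*u^2 + 3*u - 2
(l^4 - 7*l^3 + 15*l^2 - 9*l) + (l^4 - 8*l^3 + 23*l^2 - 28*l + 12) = 2*l^4 - 15*l^3 + 38*l^2 - 37*l + 12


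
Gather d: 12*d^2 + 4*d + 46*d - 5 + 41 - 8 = 12*d^2 + 50*d + 28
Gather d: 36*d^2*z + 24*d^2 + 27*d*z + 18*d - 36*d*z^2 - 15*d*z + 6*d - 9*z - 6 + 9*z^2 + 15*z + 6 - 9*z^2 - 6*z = d^2*(36*z + 24) + d*(-36*z^2 + 12*z + 24)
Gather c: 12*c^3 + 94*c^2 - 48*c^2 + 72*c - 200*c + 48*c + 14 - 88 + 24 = 12*c^3 + 46*c^2 - 80*c - 50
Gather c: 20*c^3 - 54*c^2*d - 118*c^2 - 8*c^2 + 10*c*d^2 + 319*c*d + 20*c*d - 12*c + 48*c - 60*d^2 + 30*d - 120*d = 20*c^3 + c^2*(-54*d - 126) + c*(10*d^2 + 339*d + 36) - 60*d^2 - 90*d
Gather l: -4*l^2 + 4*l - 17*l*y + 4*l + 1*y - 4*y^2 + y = -4*l^2 + l*(8 - 17*y) - 4*y^2 + 2*y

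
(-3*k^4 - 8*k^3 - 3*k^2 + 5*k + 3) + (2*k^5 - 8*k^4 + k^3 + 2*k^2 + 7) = 2*k^5 - 11*k^4 - 7*k^3 - k^2 + 5*k + 10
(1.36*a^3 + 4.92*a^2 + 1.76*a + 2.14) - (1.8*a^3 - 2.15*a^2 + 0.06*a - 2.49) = -0.44*a^3 + 7.07*a^2 + 1.7*a + 4.63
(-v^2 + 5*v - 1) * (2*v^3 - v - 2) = -2*v^5 + 10*v^4 - v^3 - 3*v^2 - 9*v + 2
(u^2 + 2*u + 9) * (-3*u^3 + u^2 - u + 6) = -3*u^5 - 5*u^4 - 26*u^3 + 13*u^2 + 3*u + 54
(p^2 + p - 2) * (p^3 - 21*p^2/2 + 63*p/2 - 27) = p^5 - 19*p^4/2 + 19*p^3 + 51*p^2/2 - 90*p + 54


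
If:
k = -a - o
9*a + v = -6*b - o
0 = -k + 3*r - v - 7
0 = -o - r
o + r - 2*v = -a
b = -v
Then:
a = 14/27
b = -7/27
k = 77/27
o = -91/27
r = 91/27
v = 7/27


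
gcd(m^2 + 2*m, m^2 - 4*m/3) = m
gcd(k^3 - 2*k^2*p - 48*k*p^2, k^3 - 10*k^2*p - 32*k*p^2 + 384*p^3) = -k^2 + 2*k*p + 48*p^2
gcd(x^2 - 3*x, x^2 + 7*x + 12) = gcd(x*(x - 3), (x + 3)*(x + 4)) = 1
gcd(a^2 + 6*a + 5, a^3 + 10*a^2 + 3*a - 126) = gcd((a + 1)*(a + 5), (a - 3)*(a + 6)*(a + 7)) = 1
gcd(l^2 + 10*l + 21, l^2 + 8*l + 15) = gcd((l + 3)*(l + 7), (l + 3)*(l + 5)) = l + 3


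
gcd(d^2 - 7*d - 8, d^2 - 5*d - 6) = d + 1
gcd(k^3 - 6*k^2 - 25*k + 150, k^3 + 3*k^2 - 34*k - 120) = k^2 - k - 30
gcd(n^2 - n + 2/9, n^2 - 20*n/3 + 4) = n - 2/3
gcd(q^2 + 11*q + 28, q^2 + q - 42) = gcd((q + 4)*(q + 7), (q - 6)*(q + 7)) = q + 7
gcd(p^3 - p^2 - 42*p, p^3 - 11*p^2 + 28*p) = p^2 - 7*p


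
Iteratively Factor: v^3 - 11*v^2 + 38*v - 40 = (v - 5)*(v^2 - 6*v + 8) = (v - 5)*(v - 4)*(v - 2)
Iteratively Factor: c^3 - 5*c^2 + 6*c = (c - 2)*(c^2 - 3*c) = c*(c - 2)*(c - 3)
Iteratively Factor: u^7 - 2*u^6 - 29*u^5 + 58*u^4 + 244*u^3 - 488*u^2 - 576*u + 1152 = (u + 4)*(u^6 - 6*u^5 - 5*u^4 + 78*u^3 - 68*u^2 - 216*u + 288) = (u - 2)*(u + 4)*(u^5 - 4*u^4 - 13*u^3 + 52*u^2 + 36*u - 144) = (u - 2)*(u + 3)*(u + 4)*(u^4 - 7*u^3 + 8*u^2 + 28*u - 48) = (u - 4)*(u - 2)*(u + 3)*(u + 4)*(u^3 - 3*u^2 - 4*u + 12) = (u - 4)*(u - 2)*(u + 2)*(u + 3)*(u + 4)*(u^2 - 5*u + 6) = (u - 4)*(u - 3)*(u - 2)*(u + 2)*(u + 3)*(u + 4)*(u - 2)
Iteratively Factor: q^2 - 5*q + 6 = (q - 3)*(q - 2)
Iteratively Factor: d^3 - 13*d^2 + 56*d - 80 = (d - 5)*(d^2 - 8*d + 16) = (d - 5)*(d - 4)*(d - 4)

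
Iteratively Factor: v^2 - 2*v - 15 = (v - 5)*(v + 3)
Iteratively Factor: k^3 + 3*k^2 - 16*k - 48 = (k - 4)*(k^2 + 7*k + 12) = (k - 4)*(k + 3)*(k + 4)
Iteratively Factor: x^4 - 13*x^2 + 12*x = (x - 1)*(x^3 + x^2 - 12*x) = x*(x - 1)*(x^2 + x - 12) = x*(x - 3)*(x - 1)*(x + 4)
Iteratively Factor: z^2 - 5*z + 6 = (z - 2)*(z - 3)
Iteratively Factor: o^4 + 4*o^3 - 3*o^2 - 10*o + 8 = (o + 2)*(o^3 + 2*o^2 - 7*o + 4) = (o + 2)*(o + 4)*(o^2 - 2*o + 1) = (o - 1)*(o + 2)*(o + 4)*(o - 1)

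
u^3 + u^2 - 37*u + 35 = (u - 5)*(u - 1)*(u + 7)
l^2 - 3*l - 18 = (l - 6)*(l + 3)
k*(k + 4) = k^2 + 4*k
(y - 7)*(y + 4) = y^2 - 3*y - 28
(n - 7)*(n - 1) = n^2 - 8*n + 7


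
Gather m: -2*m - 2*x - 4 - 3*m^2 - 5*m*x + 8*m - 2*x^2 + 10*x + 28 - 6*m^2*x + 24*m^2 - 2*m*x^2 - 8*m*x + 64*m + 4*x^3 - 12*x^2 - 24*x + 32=m^2*(21 - 6*x) + m*(-2*x^2 - 13*x + 70) + 4*x^3 - 14*x^2 - 16*x + 56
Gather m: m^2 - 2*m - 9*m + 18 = m^2 - 11*m + 18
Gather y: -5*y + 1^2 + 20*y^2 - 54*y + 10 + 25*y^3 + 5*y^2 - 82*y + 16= 25*y^3 + 25*y^2 - 141*y + 27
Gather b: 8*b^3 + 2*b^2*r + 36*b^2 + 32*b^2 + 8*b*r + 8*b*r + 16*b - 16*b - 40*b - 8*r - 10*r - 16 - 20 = 8*b^3 + b^2*(2*r + 68) + b*(16*r - 40) - 18*r - 36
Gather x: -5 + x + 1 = x - 4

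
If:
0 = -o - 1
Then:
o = -1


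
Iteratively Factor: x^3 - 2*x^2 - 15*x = (x - 5)*(x^2 + 3*x) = x*(x - 5)*(x + 3)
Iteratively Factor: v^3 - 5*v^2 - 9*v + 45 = (v - 5)*(v^2 - 9) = (v - 5)*(v - 3)*(v + 3)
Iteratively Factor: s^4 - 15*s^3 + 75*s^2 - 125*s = (s - 5)*(s^3 - 10*s^2 + 25*s) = s*(s - 5)*(s^2 - 10*s + 25) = s*(s - 5)^2*(s - 5)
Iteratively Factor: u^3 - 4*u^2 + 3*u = (u)*(u^2 - 4*u + 3) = u*(u - 3)*(u - 1)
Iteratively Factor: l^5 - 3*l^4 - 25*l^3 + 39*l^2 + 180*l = (l - 4)*(l^4 + l^3 - 21*l^2 - 45*l) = (l - 5)*(l - 4)*(l^3 + 6*l^2 + 9*l) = (l - 5)*(l - 4)*(l + 3)*(l^2 + 3*l) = l*(l - 5)*(l - 4)*(l + 3)*(l + 3)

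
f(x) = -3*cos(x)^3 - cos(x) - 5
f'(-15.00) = -4.03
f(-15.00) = -2.93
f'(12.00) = -3.98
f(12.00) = -7.65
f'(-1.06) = -2.75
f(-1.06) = -5.84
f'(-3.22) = 0.78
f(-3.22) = -1.03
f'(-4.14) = 3.06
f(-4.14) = -3.98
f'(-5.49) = 3.87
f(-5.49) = -6.74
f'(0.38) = 3.25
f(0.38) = -8.33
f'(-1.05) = -2.80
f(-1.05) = -5.87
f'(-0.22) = -2.09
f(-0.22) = -8.76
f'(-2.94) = -1.93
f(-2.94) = -1.20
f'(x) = 9*sin(x)*cos(x)^2 + sin(x)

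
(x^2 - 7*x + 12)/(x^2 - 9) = (x - 4)/(x + 3)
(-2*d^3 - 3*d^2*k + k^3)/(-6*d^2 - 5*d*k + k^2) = (2*d^2 + d*k - k^2)/(6*d - k)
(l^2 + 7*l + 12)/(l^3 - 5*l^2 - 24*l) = (l + 4)/(l*(l - 8))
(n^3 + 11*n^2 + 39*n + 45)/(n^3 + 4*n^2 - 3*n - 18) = (n + 5)/(n - 2)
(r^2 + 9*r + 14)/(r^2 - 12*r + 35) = (r^2 + 9*r + 14)/(r^2 - 12*r + 35)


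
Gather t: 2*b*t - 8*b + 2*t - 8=-8*b + t*(2*b + 2) - 8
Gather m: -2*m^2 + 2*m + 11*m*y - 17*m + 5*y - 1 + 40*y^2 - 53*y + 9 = -2*m^2 + m*(11*y - 15) + 40*y^2 - 48*y + 8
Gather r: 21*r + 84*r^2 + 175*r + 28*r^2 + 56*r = 112*r^2 + 252*r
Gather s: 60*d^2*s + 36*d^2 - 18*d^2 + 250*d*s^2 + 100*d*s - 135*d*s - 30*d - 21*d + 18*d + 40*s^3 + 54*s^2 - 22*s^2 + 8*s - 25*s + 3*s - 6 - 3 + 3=18*d^2 - 33*d + 40*s^3 + s^2*(250*d + 32) + s*(60*d^2 - 35*d - 14) - 6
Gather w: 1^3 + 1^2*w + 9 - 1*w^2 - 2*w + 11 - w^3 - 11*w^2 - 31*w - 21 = -w^3 - 12*w^2 - 32*w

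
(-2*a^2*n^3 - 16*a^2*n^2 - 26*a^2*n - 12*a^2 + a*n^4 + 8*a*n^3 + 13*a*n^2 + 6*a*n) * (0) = 0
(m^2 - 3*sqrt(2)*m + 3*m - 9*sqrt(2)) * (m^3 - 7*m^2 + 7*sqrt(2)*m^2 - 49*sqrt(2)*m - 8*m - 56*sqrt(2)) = m^5 - 4*m^4 + 4*sqrt(2)*m^4 - 71*m^3 - 16*sqrt(2)*m^3 - 116*sqrt(2)*m^2 + 144*m^2 - 96*sqrt(2)*m + 1218*m + 1008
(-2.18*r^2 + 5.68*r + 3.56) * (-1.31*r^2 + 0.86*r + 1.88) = 2.8558*r^4 - 9.3156*r^3 - 3.8772*r^2 + 13.74*r + 6.6928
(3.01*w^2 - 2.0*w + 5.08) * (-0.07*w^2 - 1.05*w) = -0.2107*w^4 - 3.0205*w^3 + 1.7444*w^2 - 5.334*w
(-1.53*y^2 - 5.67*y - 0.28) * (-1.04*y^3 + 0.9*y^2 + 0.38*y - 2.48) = 1.5912*y^5 + 4.5198*y^4 - 5.3932*y^3 + 1.3878*y^2 + 13.9552*y + 0.6944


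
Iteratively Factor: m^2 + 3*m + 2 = (m + 2)*(m + 1)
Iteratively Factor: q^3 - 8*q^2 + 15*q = (q - 3)*(q^2 - 5*q) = q*(q - 3)*(q - 5)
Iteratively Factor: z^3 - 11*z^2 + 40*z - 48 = (z - 4)*(z^2 - 7*z + 12) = (z - 4)*(z - 3)*(z - 4)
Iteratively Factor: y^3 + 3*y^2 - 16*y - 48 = (y - 4)*(y^2 + 7*y + 12) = (y - 4)*(y + 4)*(y + 3)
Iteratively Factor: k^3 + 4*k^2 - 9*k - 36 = (k + 4)*(k^2 - 9) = (k + 3)*(k + 4)*(k - 3)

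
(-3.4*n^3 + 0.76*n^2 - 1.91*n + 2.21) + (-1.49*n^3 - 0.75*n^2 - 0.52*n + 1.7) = -4.89*n^3 + 0.01*n^2 - 2.43*n + 3.91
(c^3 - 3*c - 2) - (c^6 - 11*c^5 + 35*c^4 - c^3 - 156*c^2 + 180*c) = -c^6 + 11*c^5 - 35*c^4 + 2*c^3 + 156*c^2 - 183*c - 2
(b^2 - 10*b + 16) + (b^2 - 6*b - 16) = 2*b^2 - 16*b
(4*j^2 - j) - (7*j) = 4*j^2 - 8*j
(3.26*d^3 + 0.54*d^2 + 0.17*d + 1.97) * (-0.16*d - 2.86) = -0.5216*d^4 - 9.41*d^3 - 1.5716*d^2 - 0.8014*d - 5.6342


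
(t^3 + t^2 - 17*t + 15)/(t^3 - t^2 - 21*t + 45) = (t - 1)/(t - 3)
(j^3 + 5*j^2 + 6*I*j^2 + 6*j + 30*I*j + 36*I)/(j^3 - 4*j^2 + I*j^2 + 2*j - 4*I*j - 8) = (j^3 + j^2*(5 + 6*I) + j*(6 + 30*I) + 36*I)/(j^3 + j^2*(-4 + I) + j*(2 - 4*I) - 8)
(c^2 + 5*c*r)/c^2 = (c + 5*r)/c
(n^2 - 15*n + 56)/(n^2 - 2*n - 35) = (n - 8)/(n + 5)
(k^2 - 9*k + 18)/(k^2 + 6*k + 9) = (k^2 - 9*k + 18)/(k^2 + 6*k + 9)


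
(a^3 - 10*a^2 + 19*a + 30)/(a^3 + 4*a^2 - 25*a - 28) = (a^2 - 11*a + 30)/(a^2 + 3*a - 28)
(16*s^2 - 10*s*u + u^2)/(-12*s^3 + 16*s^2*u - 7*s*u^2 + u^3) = (-8*s + u)/(6*s^2 - 5*s*u + u^2)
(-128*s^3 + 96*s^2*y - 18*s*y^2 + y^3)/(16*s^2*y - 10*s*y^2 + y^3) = (-8*s + y)/y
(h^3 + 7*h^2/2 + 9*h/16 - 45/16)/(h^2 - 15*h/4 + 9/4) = (4*h^2 + 17*h + 15)/(4*(h - 3))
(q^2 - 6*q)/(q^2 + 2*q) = (q - 6)/(q + 2)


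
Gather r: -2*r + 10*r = 8*r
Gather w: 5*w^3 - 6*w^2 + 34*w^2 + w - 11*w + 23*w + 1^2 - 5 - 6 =5*w^3 + 28*w^2 + 13*w - 10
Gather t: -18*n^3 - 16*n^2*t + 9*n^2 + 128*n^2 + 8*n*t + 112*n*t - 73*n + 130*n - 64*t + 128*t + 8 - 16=-18*n^3 + 137*n^2 + 57*n + t*(-16*n^2 + 120*n + 64) - 8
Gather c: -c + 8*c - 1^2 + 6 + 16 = 7*c + 21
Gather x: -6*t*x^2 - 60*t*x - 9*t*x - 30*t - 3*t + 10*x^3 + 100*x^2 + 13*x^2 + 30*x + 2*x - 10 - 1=-33*t + 10*x^3 + x^2*(113 - 6*t) + x*(32 - 69*t) - 11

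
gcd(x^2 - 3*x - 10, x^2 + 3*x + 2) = x + 2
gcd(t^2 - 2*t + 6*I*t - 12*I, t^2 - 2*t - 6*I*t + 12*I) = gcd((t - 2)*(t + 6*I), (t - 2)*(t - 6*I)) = t - 2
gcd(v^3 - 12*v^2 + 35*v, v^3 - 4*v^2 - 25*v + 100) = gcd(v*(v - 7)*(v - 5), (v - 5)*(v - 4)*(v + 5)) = v - 5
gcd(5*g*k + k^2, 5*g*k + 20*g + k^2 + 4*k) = 5*g + k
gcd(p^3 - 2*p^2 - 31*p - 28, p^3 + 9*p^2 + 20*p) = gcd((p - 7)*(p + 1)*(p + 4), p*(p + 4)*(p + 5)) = p + 4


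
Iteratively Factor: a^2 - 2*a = (a)*(a - 2)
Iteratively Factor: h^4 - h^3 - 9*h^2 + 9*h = (h - 1)*(h^3 - 9*h) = (h - 3)*(h - 1)*(h^2 + 3*h) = (h - 3)*(h - 1)*(h + 3)*(h)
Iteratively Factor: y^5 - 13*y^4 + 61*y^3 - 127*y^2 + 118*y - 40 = (y - 4)*(y^4 - 9*y^3 + 25*y^2 - 27*y + 10) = (y - 4)*(y - 2)*(y^3 - 7*y^2 + 11*y - 5) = (y - 4)*(y - 2)*(y - 1)*(y^2 - 6*y + 5) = (y - 5)*(y - 4)*(y - 2)*(y - 1)*(y - 1)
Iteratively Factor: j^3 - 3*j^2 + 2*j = (j)*(j^2 - 3*j + 2) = j*(j - 1)*(j - 2)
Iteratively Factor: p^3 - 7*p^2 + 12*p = (p)*(p^2 - 7*p + 12) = p*(p - 4)*(p - 3)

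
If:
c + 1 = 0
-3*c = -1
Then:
No Solution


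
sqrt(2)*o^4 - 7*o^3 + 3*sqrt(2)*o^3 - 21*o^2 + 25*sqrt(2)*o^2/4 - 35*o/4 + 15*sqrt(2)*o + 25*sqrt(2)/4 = (o + 5/2)*(o - 5*sqrt(2)/2)*(o - sqrt(2))*(sqrt(2)*o + sqrt(2)/2)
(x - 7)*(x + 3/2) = x^2 - 11*x/2 - 21/2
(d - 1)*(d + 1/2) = d^2 - d/2 - 1/2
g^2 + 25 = (g - 5*I)*(g + 5*I)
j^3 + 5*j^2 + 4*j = j*(j + 1)*(j + 4)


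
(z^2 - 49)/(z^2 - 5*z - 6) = (49 - z^2)/(-z^2 + 5*z + 6)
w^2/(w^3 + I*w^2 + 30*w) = w/(w^2 + I*w + 30)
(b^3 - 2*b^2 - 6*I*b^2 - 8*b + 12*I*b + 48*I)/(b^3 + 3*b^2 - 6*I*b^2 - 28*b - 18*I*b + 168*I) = (b + 2)/(b + 7)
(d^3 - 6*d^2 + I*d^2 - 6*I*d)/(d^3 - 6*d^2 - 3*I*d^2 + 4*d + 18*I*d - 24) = d/(d - 4*I)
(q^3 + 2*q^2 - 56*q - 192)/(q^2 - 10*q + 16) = (q^2 + 10*q + 24)/(q - 2)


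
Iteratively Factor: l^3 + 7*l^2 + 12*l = (l + 3)*(l^2 + 4*l) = l*(l + 3)*(l + 4)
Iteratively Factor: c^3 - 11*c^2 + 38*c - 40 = (c - 5)*(c^2 - 6*c + 8) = (c - 5)*(c - 4)*(c - 2)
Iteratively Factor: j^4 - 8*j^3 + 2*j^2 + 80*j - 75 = (j - 1)*(j^3 - 7*j^2 - 5*j + 75) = (j - 5)*(j - 1)*(j^2 - 2*j - 15) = (j - 5)^2*(j - 1)*(j + 3)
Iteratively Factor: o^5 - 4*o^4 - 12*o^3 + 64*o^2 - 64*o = (o - 2)*(o^4 - 2*o^3 - 16*o^2 + 32*o) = (o - 4)*(o - 2)*(o^3 + 2*o^2 - 8*o) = (o - 4)*(o - 2)*(o + 4)*(o^2 - 2*o) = o*(o - 4)*(o - 2)*(o + 4)*(o - 2)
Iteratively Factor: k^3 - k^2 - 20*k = (k - 5)*(k^2 + 4*k) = k*(k - 5)*(k + 4)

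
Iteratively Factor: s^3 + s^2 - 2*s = (s)*(s^2 + s - 2) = s*(s + 2)*(s - 1)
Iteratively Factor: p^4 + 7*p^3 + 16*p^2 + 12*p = (p + 3)*(p^3 + 4*p^2 + 4*p) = (p + 2)*(p + 3)*(p^2 + 2*p) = (p + 2)^2*(p + 3)*(p)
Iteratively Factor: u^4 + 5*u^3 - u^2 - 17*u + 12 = (u + 4)*(u^3 + u^2 - 5*u + 3) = (u - 1)*(u + 4)*(u^2 + 2*u - 3) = (u - 1)*(u + 3)*(u + 4)*(u - 1)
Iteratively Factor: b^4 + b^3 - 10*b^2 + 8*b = (b)*(b^3 + b^2 - 10*b + 8) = b*(b - 2)*(b^2 + 3*b - 4) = b*(b - 2)*(b - 1)*(b + 4)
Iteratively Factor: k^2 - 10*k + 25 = (k - 5)*(k - 5)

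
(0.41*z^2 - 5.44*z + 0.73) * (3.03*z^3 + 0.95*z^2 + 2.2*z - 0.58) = 1.2423*z^5 - 16.0937*z^4 - 2.0541*z^3 - 11.5123*z^2 + 4.7612*z - 0.4234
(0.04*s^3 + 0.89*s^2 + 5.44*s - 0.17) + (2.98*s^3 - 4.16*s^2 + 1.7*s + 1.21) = 3.02*s^3 - 3.27*s^2 + 7.14*s + 1.04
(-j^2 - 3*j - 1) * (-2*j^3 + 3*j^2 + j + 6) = 2*j^5 + 3*j^4 - 8*j^3 - 12*j^2 - 19*j - 6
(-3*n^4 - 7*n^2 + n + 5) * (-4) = 12*n^4 + 28*n^2 - 4*n - 20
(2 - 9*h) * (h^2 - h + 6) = -9*h^3 + 11*h^2 - 56*h + 12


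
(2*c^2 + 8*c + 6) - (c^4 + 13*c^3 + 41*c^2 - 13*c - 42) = -c^4 - 13*c^3 - 39*c^2 + 21*c + 48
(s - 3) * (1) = s - 3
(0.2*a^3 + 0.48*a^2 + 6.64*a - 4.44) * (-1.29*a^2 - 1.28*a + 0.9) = -0.258*a^5 - 0.8752*a^4 - 9.0*a^3 - 2.3396*a^2 + 11.6592*a - 3.996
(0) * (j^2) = 0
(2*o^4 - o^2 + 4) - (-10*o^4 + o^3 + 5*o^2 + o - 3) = 12*o^4 - o^3 - 6*o^2 - o + 7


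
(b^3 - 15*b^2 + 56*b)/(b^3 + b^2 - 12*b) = (b^2 - 15*b + 56)/(b^2 + b - 12)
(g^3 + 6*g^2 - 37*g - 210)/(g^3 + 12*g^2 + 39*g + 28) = (g^2 - g - 30)/(g^2 + 5*g + 4)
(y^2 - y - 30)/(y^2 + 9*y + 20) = (y - 6)/(y + 4)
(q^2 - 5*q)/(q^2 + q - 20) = q*(q - 5)/(q^2 + q - 20)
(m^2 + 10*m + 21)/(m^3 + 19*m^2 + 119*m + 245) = (m + 3)/(m^2 + 12*m + 35)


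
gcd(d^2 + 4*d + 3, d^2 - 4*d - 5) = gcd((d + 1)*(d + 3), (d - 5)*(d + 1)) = d + 1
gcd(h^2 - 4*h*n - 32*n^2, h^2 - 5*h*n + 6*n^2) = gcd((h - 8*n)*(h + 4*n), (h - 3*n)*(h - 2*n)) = 1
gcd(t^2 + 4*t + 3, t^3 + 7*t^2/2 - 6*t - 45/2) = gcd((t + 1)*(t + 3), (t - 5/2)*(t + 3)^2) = t + 3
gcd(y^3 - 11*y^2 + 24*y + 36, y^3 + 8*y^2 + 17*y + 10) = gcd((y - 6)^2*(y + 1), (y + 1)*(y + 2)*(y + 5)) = y + 1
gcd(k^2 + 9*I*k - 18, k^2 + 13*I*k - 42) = k + 6*I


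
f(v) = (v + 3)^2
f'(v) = 2*v + 6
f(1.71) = 22.18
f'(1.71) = 9.42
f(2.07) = 25.70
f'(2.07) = 10.14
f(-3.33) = 0.11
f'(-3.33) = -0.66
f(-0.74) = 5.11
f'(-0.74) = 4.52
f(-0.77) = 4.97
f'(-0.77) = 4.46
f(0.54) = 12.53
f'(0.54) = 7.08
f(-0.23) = 7.67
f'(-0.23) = 5.54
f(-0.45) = 6.50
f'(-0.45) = 5.10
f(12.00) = 225.00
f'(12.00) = 30.00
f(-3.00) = 0.00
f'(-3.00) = 0.00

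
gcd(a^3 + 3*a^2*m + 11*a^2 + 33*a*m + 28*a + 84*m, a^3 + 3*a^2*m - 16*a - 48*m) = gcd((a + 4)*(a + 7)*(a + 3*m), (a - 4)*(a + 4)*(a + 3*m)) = a^2 + 3*a*m + 4*a + 12*m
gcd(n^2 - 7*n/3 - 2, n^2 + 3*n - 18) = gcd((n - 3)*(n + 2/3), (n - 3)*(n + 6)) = n - 3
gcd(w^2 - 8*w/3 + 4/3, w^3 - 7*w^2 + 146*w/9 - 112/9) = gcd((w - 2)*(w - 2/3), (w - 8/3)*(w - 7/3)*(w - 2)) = w - 2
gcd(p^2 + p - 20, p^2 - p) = 1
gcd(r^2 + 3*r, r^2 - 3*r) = r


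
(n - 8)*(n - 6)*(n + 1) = n^3 - 13*n^2 + 34*n + 48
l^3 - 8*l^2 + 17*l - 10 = (l - 5)*(l - 2)*(l - 1)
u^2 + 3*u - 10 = (u - 2)*(u + 5)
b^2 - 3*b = b*(b - 3)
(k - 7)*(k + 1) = k^2 - 6*k - 7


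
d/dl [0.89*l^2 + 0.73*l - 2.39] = 1.78*l + 0.73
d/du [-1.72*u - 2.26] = -1.72000000000000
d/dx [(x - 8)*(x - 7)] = 2*x - 15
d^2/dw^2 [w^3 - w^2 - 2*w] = 6*w - 2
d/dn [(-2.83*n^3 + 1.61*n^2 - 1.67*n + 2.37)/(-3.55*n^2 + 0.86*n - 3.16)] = (10.0465*n^4 - 4.8676*n^3 + 22.2845*n^2 + 6.6518*n + 3.239)/(12.6025*n^4 - 6.106*n^3 + 23.1756*n^2 - 5.4352*n + 9.9856)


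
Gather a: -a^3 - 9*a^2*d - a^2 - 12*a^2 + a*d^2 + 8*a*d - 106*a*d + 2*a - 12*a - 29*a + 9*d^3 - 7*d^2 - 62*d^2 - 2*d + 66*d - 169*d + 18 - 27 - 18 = -a^3 + a^2*(-9*d - 13) + a*(d^2 - 98*d - 39) + 9*d^3 - 69*d^2 - 105*d - 27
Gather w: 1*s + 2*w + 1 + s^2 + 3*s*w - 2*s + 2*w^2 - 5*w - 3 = s^2 - s + 2*w^2 + w*(3*s - 3) - 2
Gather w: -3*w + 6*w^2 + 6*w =6*w^2 + 3*w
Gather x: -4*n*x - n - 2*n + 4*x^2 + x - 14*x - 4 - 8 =-3*n + 4*x^2 + x*(-4*n - 13) - 12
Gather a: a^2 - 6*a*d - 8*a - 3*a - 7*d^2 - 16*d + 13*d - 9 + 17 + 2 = a^2 + a*(-6*d - 11) - 7*d^2 - 3*d + 10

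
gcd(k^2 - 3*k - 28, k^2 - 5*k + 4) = 1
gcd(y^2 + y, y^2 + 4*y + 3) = y + 1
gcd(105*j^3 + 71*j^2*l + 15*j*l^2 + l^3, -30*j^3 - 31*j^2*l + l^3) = 5*j + l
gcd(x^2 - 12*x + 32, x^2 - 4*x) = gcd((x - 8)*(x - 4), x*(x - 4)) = x - 4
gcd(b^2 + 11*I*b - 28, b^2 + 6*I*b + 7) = b + 7*I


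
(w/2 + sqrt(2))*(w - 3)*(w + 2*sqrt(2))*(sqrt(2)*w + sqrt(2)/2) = sqrt(2)*w^4/2 - 5*sqrt(2)*w^3/4 + 4*w^3 - 10*w^2 + 13*sqrt(2)*w^2/4 - 10*sqrt(2)*w - 6*w - 6*sqrt(2)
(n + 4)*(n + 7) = n^2 + 11*n + 28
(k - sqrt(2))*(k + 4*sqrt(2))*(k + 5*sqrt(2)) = k^3 + 8*sqrt(2)*k^2 + 22*k - 40*sqrt(2)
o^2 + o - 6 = (o - 2)*(o + 3)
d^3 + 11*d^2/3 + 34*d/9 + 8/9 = (d + 1/3)*(d + 4/3)*(d + 2)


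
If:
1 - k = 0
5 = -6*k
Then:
No Solution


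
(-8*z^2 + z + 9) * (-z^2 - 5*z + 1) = 8*z^4 + 39*z^3 - 22*z^2 - 44*z + 9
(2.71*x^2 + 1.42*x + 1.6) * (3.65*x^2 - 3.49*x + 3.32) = 9.8915*x^4 - 4.2749*x^3 + 9.8814*x^2 - 0.869600000000001*x + 5.312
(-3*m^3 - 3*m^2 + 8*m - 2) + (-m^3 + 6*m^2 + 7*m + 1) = -4*m^3 + 3*m^2 + 15*m - 1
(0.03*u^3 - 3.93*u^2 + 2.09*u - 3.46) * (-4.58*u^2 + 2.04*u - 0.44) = -0.1374*u^5 + 18.0606*u^4 - 17.6026*u^3 + 21.8396*u^2 - 7.978*u + 1.5224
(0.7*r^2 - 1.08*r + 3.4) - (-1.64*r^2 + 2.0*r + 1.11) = 2.34*r^2 - 3.08*r + 2.29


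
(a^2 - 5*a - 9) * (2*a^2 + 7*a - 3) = 2*a^4 - 3*a^3 - 56*a^2 - 48*a + 27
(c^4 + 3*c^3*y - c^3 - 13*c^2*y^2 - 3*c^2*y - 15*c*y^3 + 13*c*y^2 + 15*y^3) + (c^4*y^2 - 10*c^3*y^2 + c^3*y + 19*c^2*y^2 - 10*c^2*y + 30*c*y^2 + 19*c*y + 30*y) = c^4*y^2 + c^4 - 10*c^3*y^2 + 4*c^3*y - c^3 + 6*c^2*y^2 - 13*c^2*y - 15*c*y^3 + 43*c*y^2 + 19*c*y + 15*y^3 + 30*y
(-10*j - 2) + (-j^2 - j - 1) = -j^2 - 11*j - 3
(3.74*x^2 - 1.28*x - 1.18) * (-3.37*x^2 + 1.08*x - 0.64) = -12.6038*x^4 + 8.3528*x^3 + 0.2006*x^2 - 0.4552*x + 0.7552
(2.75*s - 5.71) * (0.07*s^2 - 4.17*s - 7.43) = 0.1925*s^3 - 11.8672*s^2 + 3.3782*s + 42.4253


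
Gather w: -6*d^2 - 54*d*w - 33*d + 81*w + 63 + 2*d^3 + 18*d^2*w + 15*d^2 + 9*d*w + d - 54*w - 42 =2*d^3 + 9*d^2 - 32*d + w*(18*d^2 - 45*d + 27) + 21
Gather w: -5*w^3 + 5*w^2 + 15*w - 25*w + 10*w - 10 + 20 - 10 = -5*w^3 + 5*w^2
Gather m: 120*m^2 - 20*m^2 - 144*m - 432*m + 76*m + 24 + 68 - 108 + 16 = 100*m^2 - 500*m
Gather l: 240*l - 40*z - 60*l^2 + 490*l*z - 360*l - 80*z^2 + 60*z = -60*l^2 + l*(490*z - 120) - 80*z^2 + 20*z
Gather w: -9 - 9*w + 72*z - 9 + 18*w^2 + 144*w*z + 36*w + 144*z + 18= 18*w^2 + w*(144*z + 27) + 216*z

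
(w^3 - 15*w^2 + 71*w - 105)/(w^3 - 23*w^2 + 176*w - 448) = (w^2 - 8*w + 15)/(w^2 - 16*w + 64)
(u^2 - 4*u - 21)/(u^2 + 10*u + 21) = (u - 7)/(u + 7)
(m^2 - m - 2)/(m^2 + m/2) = 2*(m^2 - m - 2)/(m*(2*m + 1))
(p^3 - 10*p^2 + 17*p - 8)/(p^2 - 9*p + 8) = p - 1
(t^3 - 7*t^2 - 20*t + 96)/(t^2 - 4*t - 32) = t - 3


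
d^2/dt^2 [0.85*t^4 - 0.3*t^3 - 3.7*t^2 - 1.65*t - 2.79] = 10.2*t^2 - 1.8*t - 7.4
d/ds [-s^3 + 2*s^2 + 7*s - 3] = -3*s^2 + 4*s + 7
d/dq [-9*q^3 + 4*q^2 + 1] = q*(8 - 27*q)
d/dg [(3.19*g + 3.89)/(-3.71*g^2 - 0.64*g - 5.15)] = (11.8349*g^2 + 28.8638*g - 13.9389)/(13.7641*g^4 + 4.7488*g^3 + 38.6226*g^2 + 6.592*g + 26.5225)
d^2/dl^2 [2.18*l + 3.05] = 0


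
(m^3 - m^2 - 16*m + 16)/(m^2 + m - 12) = (m^2 - 5*m + 4)/(m - 3)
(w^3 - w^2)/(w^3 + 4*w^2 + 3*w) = w*(w - 1)/(w^2 + 4*w + 3)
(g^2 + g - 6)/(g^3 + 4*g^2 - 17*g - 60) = (g - 2)/(g^2 + g - 20)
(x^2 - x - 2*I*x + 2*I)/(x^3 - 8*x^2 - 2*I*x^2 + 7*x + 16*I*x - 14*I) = 1/(x - 7)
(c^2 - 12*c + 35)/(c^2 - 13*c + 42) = (c - 5)/(c - 6)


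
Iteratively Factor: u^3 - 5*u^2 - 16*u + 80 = (u + 4)*(u^2 - 9*u + 20) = (u - 5)*(u + 4)*(u - 4)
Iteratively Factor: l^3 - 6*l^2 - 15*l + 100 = (l + 4)*(l^2 - 10*l + 25) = (l - 5)*(l + 4)*(l - 5)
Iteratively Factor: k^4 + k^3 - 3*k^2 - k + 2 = (k - 1)*(k^3 + 2*k^2 - k - 2) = (k - 1)^2*(k^2 + 3*k + 2) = (k - 1)^2*(k + 1)*(k + 2)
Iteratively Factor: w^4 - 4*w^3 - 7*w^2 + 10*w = (w - 5)*(w^3 + w^2 - 2*w) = w*(w - 5)*(w^2 + w - 2) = w*(w - 5)*(w - 1)*(w + 2)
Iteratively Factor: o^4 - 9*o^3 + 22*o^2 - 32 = (o - 4)*(o^3 - 5*o^2 + 2*o + 8) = (o - 4)*(o - 2)*(o^2 - 3*o - 4) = (o - 4)*(o - 2)*(o + 1)*(o - 4)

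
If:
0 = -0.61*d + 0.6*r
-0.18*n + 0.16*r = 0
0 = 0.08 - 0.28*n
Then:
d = 0.32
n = 0.29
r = 0.32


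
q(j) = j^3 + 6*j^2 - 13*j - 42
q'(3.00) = 50.00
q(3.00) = 0.00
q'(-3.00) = -22.00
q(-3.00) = 24.00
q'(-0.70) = -19.93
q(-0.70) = -30.30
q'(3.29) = 58.95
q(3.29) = 15.79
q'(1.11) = 4.02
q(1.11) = -47.67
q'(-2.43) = -24.45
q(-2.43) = 10.67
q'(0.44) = -7.14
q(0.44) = -46.47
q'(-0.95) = -21.69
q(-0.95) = -25.09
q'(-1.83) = -24.91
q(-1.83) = -4.25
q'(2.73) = 42.12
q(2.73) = -12.43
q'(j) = 3*j^2 + 12*j - 13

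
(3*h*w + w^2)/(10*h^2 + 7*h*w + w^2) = w*(3*h + w)/(10*h^2 + 7*h*w + w^2)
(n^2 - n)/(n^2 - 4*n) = (n - 1)/(n - 4)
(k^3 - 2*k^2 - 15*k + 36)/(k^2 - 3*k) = k + 1 - 12/k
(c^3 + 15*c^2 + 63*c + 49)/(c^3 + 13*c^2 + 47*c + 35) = (c + 7)/(c + 5)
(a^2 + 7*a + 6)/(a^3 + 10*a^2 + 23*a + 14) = (a + 6)/(a^2 + 9*a + 14)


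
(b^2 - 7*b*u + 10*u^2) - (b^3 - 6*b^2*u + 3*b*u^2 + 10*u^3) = -b^3 + 6*b^2*u + b^2 - 3*b*u^2 - 7*b*u - 10*u^3 + 10*u^2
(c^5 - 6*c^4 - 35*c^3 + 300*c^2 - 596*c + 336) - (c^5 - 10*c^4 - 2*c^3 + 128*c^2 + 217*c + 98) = 4*c^4 - 33*c^3 + 172*c^2 - 813*c + 238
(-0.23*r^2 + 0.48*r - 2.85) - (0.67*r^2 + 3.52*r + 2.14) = -0.9*r^2 - 3.04*r - 4.99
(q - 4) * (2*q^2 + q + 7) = 2*q^3 - 7*q^2 + 3*q - 28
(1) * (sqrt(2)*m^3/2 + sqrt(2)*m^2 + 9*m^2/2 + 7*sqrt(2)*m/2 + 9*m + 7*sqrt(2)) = sqrt(2)*m^3/2 + sqrt(2)*m^2 + 9*m^2/2 + 7*sqrt(2)*m/2 + 9*m + 7*sqrt(2)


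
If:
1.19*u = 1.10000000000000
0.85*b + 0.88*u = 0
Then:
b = -0.96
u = 0.92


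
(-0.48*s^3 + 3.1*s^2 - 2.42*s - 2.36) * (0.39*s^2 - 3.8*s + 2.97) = -0.1872*s^5 + 3.033*s^4 - 14.1494*s^3 + 17.4826*s^2 + 1.7806*s - 7.0092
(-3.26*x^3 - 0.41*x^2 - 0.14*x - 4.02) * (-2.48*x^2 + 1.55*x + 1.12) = 8.0848*x^5 - 4.0362*x^4 - 3.9395*x^3 + 9.2934*x^2 - 6.3878*x - 4.5024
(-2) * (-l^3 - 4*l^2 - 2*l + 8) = 2*l^3 + 8*l^2 + 4*l - 16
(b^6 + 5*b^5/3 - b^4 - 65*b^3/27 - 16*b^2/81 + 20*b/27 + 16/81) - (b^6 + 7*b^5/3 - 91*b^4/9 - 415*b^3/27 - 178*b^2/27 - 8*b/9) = -2*b^5/3 + 82*b^4/9 + 350*b^3/27 + 518*b^2/81 + 44*b/27 + 16/81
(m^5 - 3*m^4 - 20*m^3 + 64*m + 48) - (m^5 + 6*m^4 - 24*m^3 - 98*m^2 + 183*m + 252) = -9*m^4 + 4*m^3 + 98*m^2 - 119*m - 204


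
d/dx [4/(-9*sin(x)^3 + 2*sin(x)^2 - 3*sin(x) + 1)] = 4*(27*sin(x)^2 - 4*sin(x) + 3)*cos(x)/(9*sin(x)^3 - 2*sin(x)^2 + 3*sin(x) - 1)^2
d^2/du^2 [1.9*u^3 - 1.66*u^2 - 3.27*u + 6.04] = 11.4*u - 3.32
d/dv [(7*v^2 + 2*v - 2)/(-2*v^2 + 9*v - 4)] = (67*v^2 - 64*v + 10)/(4*v^4 - 36*v^3 + 97*v^2 - 72*v + 16)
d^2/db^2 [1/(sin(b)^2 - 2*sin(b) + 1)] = -(4*sin(b) + 6)/(sin(b) - 1)^3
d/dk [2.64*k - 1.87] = 2.64000000000000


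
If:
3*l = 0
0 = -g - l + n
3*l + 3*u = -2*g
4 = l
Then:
No Solution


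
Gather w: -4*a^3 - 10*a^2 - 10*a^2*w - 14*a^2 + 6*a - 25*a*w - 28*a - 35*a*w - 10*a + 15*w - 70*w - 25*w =-4*a^3 - 24*a^2 - 32*a + w*(-10*a^2 - 60*a - 80)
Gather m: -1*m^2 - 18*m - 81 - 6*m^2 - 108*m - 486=-7*m^2 - 126*m - 567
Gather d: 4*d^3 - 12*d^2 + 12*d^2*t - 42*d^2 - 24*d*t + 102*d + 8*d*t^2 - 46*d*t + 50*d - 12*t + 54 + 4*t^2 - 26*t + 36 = 4*d^3 + d^2*(12*t - 54) + d*(8*t^2 - 70*t + 152) + 4*t^2 - 38*t + 90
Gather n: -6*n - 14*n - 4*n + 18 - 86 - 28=-24*n - 96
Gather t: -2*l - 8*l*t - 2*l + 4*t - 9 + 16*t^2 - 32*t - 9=-4*l + 16*t^2 + t*(-8*l - 28) - 18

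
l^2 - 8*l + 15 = (l - 5)*(l - 3)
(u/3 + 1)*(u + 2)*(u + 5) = u^3/3 + 10*u^2/3 + 31*u/3 + 10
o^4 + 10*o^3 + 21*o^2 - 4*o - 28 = (o - 1)*(o + 2)^2*(o + 7)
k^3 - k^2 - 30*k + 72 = (k - 4)*(k - 3)*(k + 6)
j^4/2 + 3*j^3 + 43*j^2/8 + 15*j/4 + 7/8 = (j/2 + 1/2)*(j + 1/2)*(j + 1)*(j + 7/2)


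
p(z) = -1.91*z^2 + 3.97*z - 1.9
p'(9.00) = -30.41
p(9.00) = -120.88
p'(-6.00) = 26.89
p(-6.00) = -94.48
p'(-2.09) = 11.95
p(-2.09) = -18.54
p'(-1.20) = 8.55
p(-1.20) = -9.41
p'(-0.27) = 5.00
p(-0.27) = -3.11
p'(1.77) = -2.79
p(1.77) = -0.86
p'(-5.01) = 23.11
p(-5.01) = -69.73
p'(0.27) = 2.94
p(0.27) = -0.97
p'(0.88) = 0.61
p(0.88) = 0.11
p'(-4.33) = 20.51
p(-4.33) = -54.90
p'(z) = 3.97 - 3.82*z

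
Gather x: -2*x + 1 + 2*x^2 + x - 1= 2*x^2 - x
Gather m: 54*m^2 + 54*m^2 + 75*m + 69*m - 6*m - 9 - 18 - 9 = 108*m^2 + 138*m - 36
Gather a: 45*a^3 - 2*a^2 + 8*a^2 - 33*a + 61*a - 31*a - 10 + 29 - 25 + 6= 45*a^3 + 6*a^2 - 3*a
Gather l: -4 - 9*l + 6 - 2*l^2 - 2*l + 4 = -2*l^2 - 11*l + 6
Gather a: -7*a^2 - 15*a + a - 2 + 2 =-7*a^2 - 14*a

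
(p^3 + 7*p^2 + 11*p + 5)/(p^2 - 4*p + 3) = (p^3 + 7*p^2 + 11*p + 5)/(p^2 - 4*p + 3)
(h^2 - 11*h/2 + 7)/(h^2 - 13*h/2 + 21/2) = (h - 2)/(h - 3)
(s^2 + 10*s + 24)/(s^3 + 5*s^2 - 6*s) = (s + 4)/(s*(s - 1))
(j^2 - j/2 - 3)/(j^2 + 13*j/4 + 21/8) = 4*(j - 2)/(4*j + 7)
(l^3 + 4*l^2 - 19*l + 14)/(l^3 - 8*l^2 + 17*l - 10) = (l + 7)/(l - 5)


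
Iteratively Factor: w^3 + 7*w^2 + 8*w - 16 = (w + 4)*(w^2 + 3*w - 4) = (w + 4)^2*(w - 1)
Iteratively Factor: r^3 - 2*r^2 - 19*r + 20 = (r + 4)*(r^2 - 6*r + 5) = (r - 1)*(r + 4)*(r - 5)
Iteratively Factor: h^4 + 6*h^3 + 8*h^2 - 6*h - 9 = (h + 1)*(h^3 + 5*h^2 + 3*h - 9) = (h + 1)*(h + 3)*(h^2 + 2*h - 3) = (h + 1)*(h + 3)^2*(h - 1)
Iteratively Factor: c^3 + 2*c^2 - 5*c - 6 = (c + 3)*(c^2 - c - 2) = (c - 2)*(c + 3)*(c + 1)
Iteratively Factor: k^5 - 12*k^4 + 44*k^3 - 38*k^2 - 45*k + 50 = (k - 2)*(k^4 - 10*k^3 + 24*k^2 + 10*k - 25) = (k - 5)*(k - 2)*(k^3 - 5*k^2 - k + 5) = (k - 5)*(k - 2)*(k - 1)*(k^2 - 4*k - 5) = (k - 5)*(k - 2)*(k - 1)*(k + 1)*(k - 5)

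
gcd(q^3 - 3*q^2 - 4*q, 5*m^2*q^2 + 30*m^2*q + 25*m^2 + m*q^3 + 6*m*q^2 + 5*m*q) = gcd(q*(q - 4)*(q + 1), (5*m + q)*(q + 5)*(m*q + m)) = q + 1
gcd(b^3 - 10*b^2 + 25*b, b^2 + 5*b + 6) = 1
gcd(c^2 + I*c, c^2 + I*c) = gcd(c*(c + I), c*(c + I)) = c^2 + I*c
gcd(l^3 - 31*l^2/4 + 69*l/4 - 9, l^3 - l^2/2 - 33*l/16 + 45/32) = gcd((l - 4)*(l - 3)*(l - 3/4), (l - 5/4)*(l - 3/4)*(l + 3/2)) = l - 3/4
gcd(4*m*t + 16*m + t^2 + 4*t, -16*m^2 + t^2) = 4*m + t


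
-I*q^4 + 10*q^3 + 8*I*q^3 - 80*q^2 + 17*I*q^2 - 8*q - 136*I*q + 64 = (q - 8)*(q + I)*(q + 8*I)*(-I*q + 1)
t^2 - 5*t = t*(t - 5)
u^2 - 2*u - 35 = (u - 7)*(u + 5)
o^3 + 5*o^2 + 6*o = o*(o + 2)*(o + 3)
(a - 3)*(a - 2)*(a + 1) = a^3 - 4*a^2 + a + 6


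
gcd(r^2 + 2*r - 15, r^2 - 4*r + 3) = r - 3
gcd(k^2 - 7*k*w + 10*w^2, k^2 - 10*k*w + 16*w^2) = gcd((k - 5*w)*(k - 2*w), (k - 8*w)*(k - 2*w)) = -k + 2*w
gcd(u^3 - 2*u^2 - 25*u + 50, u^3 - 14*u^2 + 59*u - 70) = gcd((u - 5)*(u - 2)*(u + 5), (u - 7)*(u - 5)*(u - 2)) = u^2 - 7*u + 10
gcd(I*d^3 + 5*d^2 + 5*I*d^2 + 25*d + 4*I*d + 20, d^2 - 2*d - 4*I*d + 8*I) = 1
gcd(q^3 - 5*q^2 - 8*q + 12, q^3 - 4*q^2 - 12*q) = q^2 - 4*q - 12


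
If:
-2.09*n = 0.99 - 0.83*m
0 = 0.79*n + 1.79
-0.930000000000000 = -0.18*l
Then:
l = 5.17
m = -4.51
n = -2.27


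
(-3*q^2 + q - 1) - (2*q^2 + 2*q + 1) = -5*q^2 - q - 2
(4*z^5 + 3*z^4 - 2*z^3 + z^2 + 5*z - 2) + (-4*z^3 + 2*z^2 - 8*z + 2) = 4*z^5 + 3*z^4 - 6*z^3 + 3*z^2 - 3*z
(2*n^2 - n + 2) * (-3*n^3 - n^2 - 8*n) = -6*n^5 + n^4 - 21*n^3 + 6*n^2 - 16*n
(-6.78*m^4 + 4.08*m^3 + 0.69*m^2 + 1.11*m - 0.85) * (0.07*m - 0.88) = -0.4746*m^5 + 6.252*m^4 - 3.5421*m^3 - 0.5295*m^2 - 1.0363*m + 0.748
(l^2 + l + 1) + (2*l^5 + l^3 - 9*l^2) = 2*l^5 + l^3 - 8*l^2 + l + 1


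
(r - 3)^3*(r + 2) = r^4 - 7*r^3 + 9*r^2 + 27*r - 54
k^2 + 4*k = k*(k + 4)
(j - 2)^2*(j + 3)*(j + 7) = j^4 + 6*j^3 - 15*j^2 - 44*j + 84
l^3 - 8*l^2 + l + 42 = (l - 7)*(l - 3)*(l + 2)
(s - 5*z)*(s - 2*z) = s^2 - 7*s*z + 10*z^2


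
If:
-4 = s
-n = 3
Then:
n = -3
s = -4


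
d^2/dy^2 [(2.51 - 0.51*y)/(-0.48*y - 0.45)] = -1.376928/(0.48*y + 0.45)^3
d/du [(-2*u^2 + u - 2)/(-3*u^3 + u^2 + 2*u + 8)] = (-6*u^4 + 6*u^3 - 23*u^2 - 28*u + 12)/(9*u^6 - 6*u^5 - 11*u^4 - 44*u^3 + 20*u^2 + 32*u + 64)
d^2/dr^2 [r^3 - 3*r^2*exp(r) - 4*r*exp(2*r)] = -3*r^2*exp(r) - 16*r*exp(2*r) - 12*r*exp(r) + 6*r - 16*exp(2*r) - 6*exp(r)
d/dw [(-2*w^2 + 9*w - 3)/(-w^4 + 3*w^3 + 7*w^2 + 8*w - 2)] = (-4*w^5 + 33*w^4 - 66*w^3 - 52*w^2 + 50*w + 6)/(w^8 - 6*w^7 - 5*w^6 + 26*w^5 + 101*w^4 + 100*w^3 + 36*w^2 - 32*w + 4)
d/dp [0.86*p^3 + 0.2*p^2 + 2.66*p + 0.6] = 2.58*p^2 + 0.4*p + 2.66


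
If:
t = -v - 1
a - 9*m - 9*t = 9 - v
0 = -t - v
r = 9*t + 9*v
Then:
No Solution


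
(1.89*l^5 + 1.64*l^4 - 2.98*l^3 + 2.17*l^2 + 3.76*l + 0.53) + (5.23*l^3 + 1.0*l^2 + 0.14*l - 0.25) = 1.89*l^5 + 1.64*l^4 + 2.25*l^3 + 3.17*l^2 + 3.9*l + 0.28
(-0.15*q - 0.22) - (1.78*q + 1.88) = -1.93*q - 2.1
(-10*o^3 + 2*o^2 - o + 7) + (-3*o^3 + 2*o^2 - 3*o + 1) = -13*o^3 + 4*o^2 - 4*o + 8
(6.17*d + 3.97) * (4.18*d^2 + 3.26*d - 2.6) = 25.7906*d^3 + 36.7088*d^2 - 3.0998*d - 10.322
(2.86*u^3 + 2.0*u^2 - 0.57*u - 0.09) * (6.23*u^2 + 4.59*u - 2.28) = 17.8178*u^5 + 25.5874*u^4 - 0.8919*u^3 - 7.737*u^2 + 0.8865*u + 0.2052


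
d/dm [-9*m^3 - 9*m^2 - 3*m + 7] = -27*m^2 - 18*m - 3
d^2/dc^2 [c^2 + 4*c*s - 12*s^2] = 2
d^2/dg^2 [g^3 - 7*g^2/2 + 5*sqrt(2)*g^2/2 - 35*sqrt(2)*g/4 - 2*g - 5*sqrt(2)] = 6*g - 7 + 5*sqrt(2)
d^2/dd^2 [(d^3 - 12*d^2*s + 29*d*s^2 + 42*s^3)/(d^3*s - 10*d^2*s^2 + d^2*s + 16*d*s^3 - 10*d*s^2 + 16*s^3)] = 2*(3*(d - 4*s)*(d^3 - 10*d^2*s + d^2 + 16*d*s^2 - 10*d*s + 16*s^2)^2 - ((3*d - 10*s + 1)*(d^3 - 12*d^2*s + 29*d*s^2 + 42*s^3) + (3*d^2 - 24*d*s + 29*s^2)*(3*d^2 - 20*d*s + 2*d + 16*s^2 - 10*s))*(d^3 - 10*d^2*s + d^2 + 16*d*s^2 - 10*d*s + 16*s^2) + (d^3 - 12*d^2*s + 29*d*s^2 + 42*s^3)*(3*d^2 - 20*d*s + 2*d + 16*s^2 - 10*s)^2)/(s*(d^3 - 10*d^2*s + d^2 + 16*d*s^2 - 10*d*s + 16*s^2)^3)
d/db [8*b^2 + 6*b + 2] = 16*b + 6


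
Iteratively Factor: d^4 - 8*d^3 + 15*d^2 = (d - 3)*(d^3 - 5*d^2) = (d - 5)*(d - 3)*(d^2) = d*(d - 5)*(d - 3)*(d)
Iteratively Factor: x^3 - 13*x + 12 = (x - 1)*(x^2 + x - 12) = (x - 3)*(x - 1)*(x + 4)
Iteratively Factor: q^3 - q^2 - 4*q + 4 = (q - 2)*(q^2 + q - 2) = (q - 2)*(q - 1)*(q + 2)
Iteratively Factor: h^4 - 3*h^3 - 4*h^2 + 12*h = (h - 3)*(h^3 - 4*h) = h*(h - 3)*(h^2 - 4) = h*(h - 3)*(h - 2)*(h + 2)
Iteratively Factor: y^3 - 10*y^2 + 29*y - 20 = (y - 5)*(y^2 - 5*y + 4) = (y - 5)*(y - 4)*(y - 1)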